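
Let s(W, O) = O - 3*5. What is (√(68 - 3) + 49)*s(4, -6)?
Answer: -1029 - 21*√65 ≈ -1198.3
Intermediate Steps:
s(W, O) = -15 + O (s(W, O) = O - 15 = -15 + O)
(√(68 - 3) + 49)*s(4, -6) = (√(68 - 3) + 49)*(-15 - 6) = (√65 + 49)*(-21) = (49 + √65)*(-21) = -1029 - 21*√65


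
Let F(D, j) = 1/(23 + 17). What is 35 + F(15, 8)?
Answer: 1401/40 ≈ 35.025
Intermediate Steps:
F(D, j) = 1/40
35 + F(15, 8) = 35 + 1/40 = 1401/40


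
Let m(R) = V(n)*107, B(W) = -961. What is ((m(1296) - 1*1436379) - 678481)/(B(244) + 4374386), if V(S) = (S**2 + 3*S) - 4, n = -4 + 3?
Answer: -2115502/4373425 ≈ -0.48372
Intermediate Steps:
n = -1
V(S) = -4 + S**2 + 3*S
m(R) = -642 (m(R) = (-4 + (-1)**2 + 3*(-1))*107 = (-4 + 1 - 3)*107 = -6*107 = -642)
((m(1296) - 1*1436379) - 678481)/(B(244) + 4374386) = ((-642 - 1*1436379) - 678481)/(-961 + 4374386) = ((-642 - 1436379) - 678481)/4373425 = (-1437021 - 678481)*(1/4373425) = -2115502*1/4373425 = -2115502/4373425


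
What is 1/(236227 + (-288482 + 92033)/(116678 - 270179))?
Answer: 51167/12087092392 ≈ 4.2332e-6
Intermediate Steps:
1/(236227 + (-288482 + 92033)/(116678 - 270179)) = 1/(236227 - 196449/(-153501)) = 1/(236227 - 196449*(-1/153501)) = 1/(236227 + 65483/51167) = 1/(12087092392/51167) = 51167/12087092392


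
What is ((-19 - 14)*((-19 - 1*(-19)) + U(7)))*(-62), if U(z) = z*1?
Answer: 14322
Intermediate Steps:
U(z) = z
((-19 - 14)*((-19 - 1*(-19)) + U(7)))*(-62) = ((-19 - 14)*((-19 - 1*(-19)) + 7))*(-62) = -33*((-19 + 19) + 7)*(-62) = -33*(0 + 7)*(-62) = -33*7*(-62) = -231*(-62) = 14322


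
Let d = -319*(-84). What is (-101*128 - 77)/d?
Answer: -4335/8932 ≈ -0.48533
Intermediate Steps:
d = 26796
(-101*128 - 77)/d = (-101*128 - 77)/26796 = (-12928 - 77)*(1/26796) = -13005*1/26796 = -4335/8932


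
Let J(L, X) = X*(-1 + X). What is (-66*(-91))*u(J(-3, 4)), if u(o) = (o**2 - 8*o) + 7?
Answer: 330330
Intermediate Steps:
u(o) = 7 + o**2 - 8*o
(-66*(-91))*u(J(-3, 4)) = (-66*(-91))*(7 + (4*(-1 + 4))**2 - 32*(-1 + 4)) = 6006*(7 + (4*3)**2 - 32*3) = 6006*(7 + 12**2 - 8*12) = 6006*(7 + 144 - 96) = 6006*55 = 330330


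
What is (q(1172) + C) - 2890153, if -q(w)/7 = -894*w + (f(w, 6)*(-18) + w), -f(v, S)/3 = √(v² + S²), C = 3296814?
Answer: 7732833 - 756*√343405 ≈ 7.2898e+6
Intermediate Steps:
f(v, S) = -3*√(S² + v²) (f(v, S) = -3*√(v² + S²) = -3*√(S² + v²))
q(w) = -378*√(36 + w²) + 6251*w (q(w) = -7*(-894*w + (-3*√(6² + w²)*(-18) + w)) = -7*(-894*w + (-3*√(36 + w²)*(-18) + w)) = -7*(-894*w + (54*√(36 + w²) + w)) = -7*(-894*w + (w + 54*√(36 + w²))) = -7*(-893*w + 54*√(36 + w²)) = -378*√(36 + w²) + 6251*w)
(q(1172) + C) - 2890153 = ((-378*√(36 + 1172²) + 6251*1172) + 3296814) - 2890153 = ((-378*√(36 + 1373584) + 7326172) + 3296814) - 2890153 = ((-756*√343405 + 7326172) + 3296814) - 2890153 = ((7326172 - 756*√343405) + 3296814) - 2890153 = (10622986 - 756*√343405) - 2890153 = 7732833 - 756*√343405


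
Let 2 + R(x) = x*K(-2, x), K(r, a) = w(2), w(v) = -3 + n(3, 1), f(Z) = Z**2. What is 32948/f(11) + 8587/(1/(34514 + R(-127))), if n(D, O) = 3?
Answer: 35858932772/121 ≈ 2.9635e+8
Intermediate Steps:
w(v) = 0 (w(v) = -3 + 3 = 0)
K(r, a) = 0
R(x) = -2 (R(x) = -2 + x*0 = -2 + 0 = -2)
32948/f(11) + 8587/(1/(34514 + R(-127))) = 32948/(11**2) + 8587/(1/(34514 - 2)) = 32948/121 + 8587/(1/34512) = 32948*(1/121) + 8587/(1/34512) = 32948/121 + 8587*34512 = 32948/121 + 296354544 = 35858932772/121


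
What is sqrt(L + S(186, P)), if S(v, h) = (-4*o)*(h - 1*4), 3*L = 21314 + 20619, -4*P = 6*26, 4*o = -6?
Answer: sqrt(123477)/3 ≈ 117.13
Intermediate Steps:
o = -3/2 (o = (1/4)*(-6) = -3/2 ≈ -1.5000)
P = -39 (P = -3*26/2 = -1/4*156 = -39)
L = 41933/3 (L = (21314 + 20619)/3 = (1/3)*41933 = 41933/3 ≈ 13978.)
S(v, h) = -24 + 6*h (S(v, h) = (-4*(-3/2))*(h - 1*4) = 6*(h - 4) = 6*(-4 + h) = -24 + 6*h)
sqrt(L + S(186, P)) = sqrt(41933/3 + (-24 + 6*(-39))) = sqrt(41933/3 + (-24 - 234)) = sqrt(41933/3 - 258) = sqrt(41159/3) = sqrt(123477)/3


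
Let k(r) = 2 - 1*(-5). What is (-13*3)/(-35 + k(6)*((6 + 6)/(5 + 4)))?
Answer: 117/77 ≈ 1.5195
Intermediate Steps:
k(r) = 7 (k(r) = 2 + 5 = 7)
(-13*3)/(-35 + k(6)*((6 + 6)/(5 + 4))) = (-13*3)/(-35 + 7*((6 + 6)/(5 + 4))) = -39/(-35 + 7*(12/9)) = -39/(-35 + 7*(12*(⅑))) = -39/(-35 + 7*(4/3)) = -39/(-35 + 28/3) = -39/(-77/3) = -39*(-3/77) = 117/77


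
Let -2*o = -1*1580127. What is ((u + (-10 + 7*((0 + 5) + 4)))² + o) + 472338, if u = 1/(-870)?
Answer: 957637735231/756900 ≈ 1.2652e+6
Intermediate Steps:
o = 1580127/2 (o = -(-1)*1580127/2 = -½*(-1580127) = 1580127/2 ≈ 7.9006e+5)
u = -1/870 ≈ -0.0011494
((u + (-10 + 7*((0 + 5) + 4)))² + o) + 472338 = ((-1/870 + (-10 + 7*((0 + 5) + 4)))² + 1580127/2) + 472338 = ((-1/870 + (-10 + 7*(5 + 4)))² + 1580127/2) + 472338 = ((-1/870 + (-10 + 7*9))² + 1580127/2) + 472338 = ((-1/870 + (-10 + 63))² + 1580127/2) + 472338 = ((-1/870 + 53)² + 1580127/2) + 472338 = ((46109/870)² + 1580127/2) + 472338 = (2126039881/756900 + 1580127/2) + 472338 = 600125103031/756900 + 472338 = 957637735231/756900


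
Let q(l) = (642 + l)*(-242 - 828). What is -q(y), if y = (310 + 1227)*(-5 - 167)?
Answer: -282182540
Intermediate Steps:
y = -264364 (y = 1537*(-172) = -264364)
q(l) = -686940 - 1070*l (q(l) = (642 + l)*(-1070) = -686940 - 1070*l)
-q(y) = -(-686940 - 1070*(-264364)) = -(-686940 + 282869480) = -1*282182540 = -282182540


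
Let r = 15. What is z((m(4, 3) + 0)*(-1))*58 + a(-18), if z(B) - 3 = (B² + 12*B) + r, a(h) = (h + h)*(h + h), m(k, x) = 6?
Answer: 252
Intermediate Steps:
a(h) = 4*h² (a(h) = (2*h)*(2*h) = 4*h²)
z(B) = 18 + B² + 12*B (z(B) = 3 + ((B² + 12*B) + 15) = 3 + (15 + B² + 12*B) = 18 + B² + 12*B)
z((m(4, 3) + 0)*(-1))*58 + a(-18) = (18 + ((6 + 0)*(-1))² + 12*((6 + 0)*(-1)))*58 + 4*(-18)² = (18 + (6*(-1))² + 12*(6*(-1)))*58 + 4*324 = (18 + (-6)² + 12*(-6))*58 + 1296 = (18 + 36 - 72)*58 + 1296 = -18*58 + 1296 = -1044 + 1296 = 252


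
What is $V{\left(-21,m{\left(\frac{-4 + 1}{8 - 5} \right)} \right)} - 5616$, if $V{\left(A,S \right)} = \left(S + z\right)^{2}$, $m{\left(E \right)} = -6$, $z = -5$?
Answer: $-5495$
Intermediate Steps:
$V{\left(A,S \right)} = \left(-5 + S\right)^{2}$ ($V{\left(A,S \right)} = \left(S - 5\right)^{2} = \left(-5 + S\right)^{2}$)
$V{\left(-21,m{\left(\frac{-4 + 1}{8 - 5} \right)} \right)} - 5616 = \left(-5 - 6\right)^{2} - 5616 = \left(-11\right)^{2} - 5616 = 121 - 5616 = -5495$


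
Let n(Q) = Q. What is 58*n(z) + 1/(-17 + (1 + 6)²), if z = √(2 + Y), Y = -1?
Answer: 1857/32 ≈ 58.031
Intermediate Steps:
z = 1 (z = √(2 - 1) = √1 = 1)
58*n(z) + 1/(-17 + (1 + 6)²) = 58*1 + 1/(-17 + (1 + 6)²) = 58 + 1/(-17 + 7²) = 58 + 1/(-17 + 49) = 58 + 1/32 = 1857/32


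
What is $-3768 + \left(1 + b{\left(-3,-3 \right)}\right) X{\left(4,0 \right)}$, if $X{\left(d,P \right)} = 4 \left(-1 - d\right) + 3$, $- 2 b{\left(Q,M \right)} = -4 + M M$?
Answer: $- \frac{7485}{2} \approx -3742.5$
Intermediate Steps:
$b{\left(Q,M \right)} = 2 - \frac{M^{2}}{2}$ ($b{\left(Q,M \right)} = - \frac{-4 + M M}{2} = - \frac{-4 + M^{2}}{2} = 2 - \frac{M^{2}}{2}$)
$X{\left(d,P \right)} = -1 - 4 d$ ($X{\left(d,P \right)} = \left(-4 - 4 d\right) + 3 = -1 - 4 d$)
$-3768 + \left(1 + b{\left(-3,-3 \right)}\right) X{\left(4,0 \right)} = -3768 + \left(1 + \left(2 - \frac{\left(-3\right)^{2}}{2}\right)\right) \left(-1 - 16\right) = -3768 + \left(1 + \left(2 - \frac{9}{2}\right)\right) \left(-1 - 16\right) = -3768 + \left(1 + \left(2 - \frac{9}{2}\right)\right) \left(-17\right) = -3768 + \left(1 - \frac{5}{2}\right) \left(-17\right) = -3768 - - \frac{51}{2} = -3768 + \frac{51}{2} = - \frac{7485}{2}$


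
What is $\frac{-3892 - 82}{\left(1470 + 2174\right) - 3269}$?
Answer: $- \frac{3974}{375} \approx -10.597$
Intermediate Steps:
$\frac{-3892 - 82}{\left(1470 + 2174\right) - 3269} = - \frac{3974}{3644 - 3269} = - \frac{3974}{375}$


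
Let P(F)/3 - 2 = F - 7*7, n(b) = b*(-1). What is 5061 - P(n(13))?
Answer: 5241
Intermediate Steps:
n(b) = -b
P(F) = -141 + 3*F (P(F) = 6 + 3*(F - 7*7) = 6 + 3*(F - 49) = 6 + 3*(-49 + F) = 6 + (-147 + 3*F) = -141 + 3*F)
5061 - P(n(13)) = 5061 - (-141 + 3*(-1*13)) = 5061 - (-141 + 3*(-13)) = 5061 - (-141 - 39) = 5061 - 1*(-180) = 5061 + 180 = 5241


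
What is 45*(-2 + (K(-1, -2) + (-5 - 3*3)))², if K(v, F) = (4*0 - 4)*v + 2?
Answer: 4500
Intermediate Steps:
K(v, F) = 2 - 4*v (K(v, F) = (0 - 4)*v + 2 = -4*v + 2 = 2 - 4*v)
45*(-2 + (K(-1, -2) + (-5 - 3*3)))² = 45*(-2 + ((2 - 4*(-1)) + (-5 - 3*3)))² = 45*(-2 + ((2 + 4) + (-5 - 9)))² = 45*(-2 + (6 - 14))² = 45*(-2 - 8)² = 45*(-10)² = 45*100 = 4500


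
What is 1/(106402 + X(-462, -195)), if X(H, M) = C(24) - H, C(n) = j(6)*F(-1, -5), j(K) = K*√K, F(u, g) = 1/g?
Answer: 333950/35687232773 + 15*√6/142748931092 ≈ 9.3579e-6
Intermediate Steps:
F(u, g) = 1/g
j(K) = K^(3/2)
C(n) = -6*√6/5 (C(n) = 6^(3/2)/(-5) = (6*√6)*(-⅕) = -6*√6/5)
X(H, M) = -H - 6*√6/5 (X(H, M) = -6*√6/5 - H = -H - 6*√6/5)
1/(106402 + X(-462, -195)) = 1/(106402 + (-1*(-462) - 6*√6/5)) = 1/(106402 + (462 - 6*√6/5)) = 1/(106864 - 6*√6/5)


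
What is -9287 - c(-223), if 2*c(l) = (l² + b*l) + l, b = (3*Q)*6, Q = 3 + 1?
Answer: -26012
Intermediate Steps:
Q = 4
b = 72 (b = (3*4)*6 = 12*6 = 72)
c(l) = l²/2 + 73*l/2 (c(l) = ((l² + 72*l) + l)/2 = (l² + 73*l)/2 = l²/2 + 73*l/2)
-9287 - c(-223) = -9287 - (-223)*(73 - 223)/2 = -9287 - (-223)*(-150)/2 = -9287 - 1*16725 = -9287 - 16725 = -26012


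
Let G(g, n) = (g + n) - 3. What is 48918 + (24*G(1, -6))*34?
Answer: 42390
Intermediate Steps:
G(g, n) = -3 + g + n
48918 + (24*G(1, -6))*34 = 48918 + (24*(-3 + 1 - 6))*34 = 48918 + (24*(-8))*34 = 48918 - 192*34 = 48918 - 6528 = 42390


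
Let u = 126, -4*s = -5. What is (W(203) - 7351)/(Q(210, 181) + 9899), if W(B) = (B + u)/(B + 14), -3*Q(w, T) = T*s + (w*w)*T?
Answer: 2734008/986126027 ≈ 0.0027725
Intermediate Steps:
s = 5/4 (s = -¼*(-5) = 5/4 ≈ 1.2500)
Q(w, T) = -5*T/12 - T*w²/3 (Q(w, T) = -(T*(5/4) + (w*w)*T)/3 = -(5*T/4 + w²*T)/3 = -(5*T/4 + T*w²)/3 = -5*T/12 - T*w²/3)
W(B) = (126 + B)/(14 + B) (W(B) = (B + 126)/(B + 14) = (126 + B)/(14 + B))
(W(203) - 7351)/(Q(210, 181) + 9899) = ((126 + 203)/(14 + 203) - 7351)/(-1/12*181*(5 + 4*210²) + 9899) = (329/217 - 7351)/(-1/12*181*(5 + 4*44100) + 9899) = ((1/217)*329 - 7351)/(-1/12*181*(5 + 176400) + 9899) = (47/31 - 7351)/(-1/12*181*176405 + 9899) = -227834/(31*(-31929305/12 + 9899)) = -227834/(31*(-31810517/12)) = -227834/31*(-12/31810517) = 2734008/986126027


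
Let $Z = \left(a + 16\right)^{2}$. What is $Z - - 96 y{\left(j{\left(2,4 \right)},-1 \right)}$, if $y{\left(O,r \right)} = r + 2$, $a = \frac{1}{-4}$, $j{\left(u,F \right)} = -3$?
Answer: $\frac{5505}{16} \approx 344.06$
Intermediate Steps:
$a = - \frac{1}{4} \approx -0.25$
$y{\left(O,r \right)} = 2 + r$
$Z = \frac{3969}{16}$ ($Z = \left(- \frac{1}{4} + 16\right)^{2} = \left(\frac{63}{4}\right)^{2} = \frac{3969}{16} \approx 248.06$)
$Z - - 96 y{\left(j{\left(2,4 \right)},-1 \right)} = \frac{3969}{16} - - 96 \left(2 - 1\right) = \frac{3969}{16} - \left(-96\right) 1 = \frac{3969}{16} - -96 = \frac{3969}{16} + 96 = \frac{5505}{16}$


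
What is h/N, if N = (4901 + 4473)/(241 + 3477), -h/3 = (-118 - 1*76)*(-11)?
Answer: -11901318/4687 ≈ -2539.2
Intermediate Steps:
h = -6402 (h = -3*(-118 - 1*76)*(-11) = -3*(-118 - 76)*(-11) = -(-582)*(-11) = -3*2134 = -6402)
N = 4687/1859 (N = 9374/3718 = 9374*(1/3718) = 4687/1859 ≈ 2.5212)
h/N = -6402/4687/1859 = -6402*1859/4687 = -11901318/4687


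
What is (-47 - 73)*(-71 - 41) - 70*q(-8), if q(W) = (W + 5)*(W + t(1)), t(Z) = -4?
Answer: 10920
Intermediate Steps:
q(W) = (-4 + W)*(5 + W) (q(W) = (W + 5)*(W - 4) = (5 + W)*(-4 + W) = (-4 + W)*(5 + W))
(-47 - 73)*(-71 - 41) - 70*q(-8) = (-47 - 73)*(-71 - 41) - 70*(-20 - 8 + (-8)**2) = -120*(-112) - 70*(-20 - 8 + 64) = 13440 - 70*36 = 13440 - 2520 = 10920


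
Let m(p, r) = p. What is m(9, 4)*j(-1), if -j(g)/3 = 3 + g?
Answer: -54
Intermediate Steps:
j(g) = -9 - 3*g (j(g) = -3*(3 + g) = -9 - 3*g)
m(9, 4)*j(-1) = 9*(-9 - 3*(-1)) = 9*(-9 + 3) = 9*(-6) = -54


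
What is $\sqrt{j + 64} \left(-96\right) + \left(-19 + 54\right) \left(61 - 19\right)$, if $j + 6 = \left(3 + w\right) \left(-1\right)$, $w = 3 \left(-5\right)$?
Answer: $1470 - 96 \sqrt{70} \approx 666.81$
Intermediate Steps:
$w = -15$
$j = 6$ ($j = -6 + \left(3 - 15\right) \left(-1\right) = -6 - -12 = -6 + 12 = 6$)
$\sqrt{j + 64} \left(-96\right) + \left(-19 + 54\right) \left(61 - 19\right) = \sqrt{6 + 64} \left(-96\right) + \left(-19 + 54\right) \left(61 - 19\right) = \sqrt{70} \left(-96\right) + 35 \cdot 42 = - 96 \sqrt{70} + 1470 = 1470 - 96 \sqrt{70}$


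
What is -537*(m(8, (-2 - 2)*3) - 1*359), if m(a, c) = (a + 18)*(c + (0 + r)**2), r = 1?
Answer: 346365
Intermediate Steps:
m(a, c) = (1 + c)*(18 + a) (m(a, c) = (a + 18)*(c + (0 + 1)**2) = (18 + a)*(c + 1**2) = (18 + a)*(c + 1) = (18 + a)*(1 + c) = (1 + c)*(18 + a))
-537*(m(8, (-2 - 2)*3) - 1*359) = -537*((18 + 8 + 18*((-2 - 2)*3) + 8*((-2 - 2)*3)) - 1*359) = -537*((18 + 8 + 18*(-4*3) + 8*(-4*3)) - 359) = -537*((18 + 8 + 18*(-12) + 8*(-12)) - 359) = -537*((18 + 8 - 216 - 96) - 359) = -537*(-286 - 359) = -537*(-645) = 346365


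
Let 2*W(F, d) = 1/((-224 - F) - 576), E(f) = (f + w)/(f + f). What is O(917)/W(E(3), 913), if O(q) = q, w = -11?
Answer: -4394264/3 ≈ -1.4648e+6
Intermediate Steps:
E(f) = (-11 + f)/(2*f) (E(f) = (f - 11)/(f + f) = (-11 + f)/((2*f)) = (-11 + f)*(1/(2*f)) = (-11 + f)/(2*f))
W(F, d) = 1/(2*(-800 - F)) (W(F, d) = 1/(2*((-224 - F) - 576)) = 1/(2*(-800 - F)))
O(917)/W(E(3), 913) = 917/((-1/(1600 + 2*((½)*(-11 + 3)/3)))) = 917/((-1/(1600 + 2*((½)*(⅓)*(-8))))) = 917/((-1/(1600 + 2*(-4/3)))) = 917/((-1/(1600 - 8/3))) = 917/((-1/4792/3)) = 917/((-1*3/4792)) = 917/(-3/4792) = 917*(-4792/3) = -4394264/3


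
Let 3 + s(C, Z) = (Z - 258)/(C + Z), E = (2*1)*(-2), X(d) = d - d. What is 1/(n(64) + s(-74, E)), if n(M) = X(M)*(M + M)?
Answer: 39/14 ≈ 2.7857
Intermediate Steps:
X(d) = 0
E = -4 (E = 2*(-2) = -4)
s(C, Z) = -3 + (-258 + Z)/(C + Z) (s(C, Z) = -3 + (Z - 258)/(C + Z) = -3 + (-258 + Z)/(C + Z))
n(M) = 0 (n(M) = 0*(M + M) = 0*(2*M) = 0)
1/(n(64) + s(-74, E)) = 1/(0 + (-258 - 3*(-74) - 2*(-4))/(-74 - 4)) = 1/(0 + (-258 + 222 + 8)/(-78)) = 1/(0 - 1/78*(-28)) = 1/(0 + 14/39) = 1/(14/39) = 39/14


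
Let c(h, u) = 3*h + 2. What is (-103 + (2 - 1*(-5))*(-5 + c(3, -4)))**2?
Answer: 3721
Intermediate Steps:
c(h, u) = 2 + 3*h
(-103 + (2 - 1*(-5))*(-5 + c(3, -4)))**2 = (-103 + (2 - 1*(-5))*(-5 + (2 + 3*3)))**2 = (-103 + (2 + 5)*(-5 + (2 + 9)))**2 = (-103 + 7*(-5 + 11))**2 = (-103 + 7*6)**2 = (-103 + 42)**2 = (-61)**2 = 3721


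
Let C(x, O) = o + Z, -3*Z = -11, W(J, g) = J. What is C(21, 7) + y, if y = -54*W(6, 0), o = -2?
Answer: -967/3 ≈ -322.33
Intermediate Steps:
Z = 11/3 (Z = -⅓*(-11) = 11/3 ≈ 3.6667)
C(x, O) = 5/3 (C(x, O) = -2 + 11/3 = 5/3)
y = -324 (y = -54*6 = -324)
C(21, 7) + y = 5/3 - 324 = -967/3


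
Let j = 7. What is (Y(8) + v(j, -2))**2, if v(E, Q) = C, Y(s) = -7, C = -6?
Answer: 169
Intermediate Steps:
v(E, Q) = -6
(Y(8) + v(j, -2))**2 = (-7 - 6)**2 = (-13)**2 = 169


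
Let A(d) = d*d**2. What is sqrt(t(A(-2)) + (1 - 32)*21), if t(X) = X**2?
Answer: I*sqrt(587) ≈ 24.228*I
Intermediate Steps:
A(d) = d**3
sqrt(t(A(-2)) + (1 - 32)*21) = sqrt(((-2)**3)**2 + (1 - 32)*21) = sqrt((-8)**2 - 31*21) = sqrt(64 - 651) = sqrt(-587) = I*sqrt(587)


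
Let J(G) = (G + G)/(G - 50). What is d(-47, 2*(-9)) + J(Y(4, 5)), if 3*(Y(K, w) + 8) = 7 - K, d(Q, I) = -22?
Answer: -1240/57 ≈ -21.754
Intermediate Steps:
Y(K, w) = -17/3 - K/3 (Y(K, w) = -8 + (7 - K)/3 = -8 + (7/3 - K/3) = -17/3 - K/3)
J(G) = 2*G/(-50 + G) (J(G) = (2*G)/(-50 + G) = 2*G/(-50 + G))
d(-47, 2*(-9)) + J(Y(4, 5)) = -22 + 2*(-17/3 - ⅓*4)/(-50 + (-17/3 - ⅓*4)) = -22 + 2*(-17/3 - 4/3)/(-50 + (-17/3 - 4/3)) = -22 + 2*(-7)/(-50 - 7) = -22 + 2*(-7)/(-57) = -22 + 2*(-7)*(-1/57) = -22 + 14/57 = -1240/57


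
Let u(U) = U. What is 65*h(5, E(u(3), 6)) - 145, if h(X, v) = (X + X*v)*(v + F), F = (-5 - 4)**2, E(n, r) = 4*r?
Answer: 852980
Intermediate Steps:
F = 81 (F = (-9)**2 = 81)
h(X, v) = (81 + v)*(X + X*v) (h(X, v) = (X + X*v)*(v + 81) = (X + X*v)*(81 + v) = (81 + v)*(X + X*v))
65*h(5, E(u(3), 6)) - 145 = 65*(5*(81 + (4*6)**2 + 82*(4*6))) - 145 = 65*(5*(81 + 24**2 + 82*24)) - 145 = 65*(5*(81 + 576 + 1968)) - 145 = 65*(5*2625) - 145 = 65*13125 - 145 = 853125 - 145 = 852980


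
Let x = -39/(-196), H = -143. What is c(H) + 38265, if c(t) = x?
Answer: 7499979/196 ≈ 38265.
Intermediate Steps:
x = 39/196 (x = -39*(-1/196) = 39/196 ≈ 0.19898)
c(t) = 39/196
c(H) + 38265 = 39/196 + 38265 = 7499979/196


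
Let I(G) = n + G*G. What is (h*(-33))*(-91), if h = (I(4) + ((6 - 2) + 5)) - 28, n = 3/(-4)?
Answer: -45045/4 ≈ -11261.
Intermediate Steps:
n = -¾ (n = 3*(-¼) = -¾ ≈ -0.75000)
I(G) = -¾ + G² (I(G) = -¾ + G*G = -¾ + G²)
h = -15/4 (h = ((-¾ + 4²) + ((6 - 2) + 5)) - 28 = ((-¾ + 16) + (4 + 5)) - 28 = (61/4 + 9) - 28 = 97/4 - 28 = -15/4 ≈ -3.7500)
(h*(-33))*(-91) = -15/4*(-33)*(-91) = (495/4)*(-91) = -45045/4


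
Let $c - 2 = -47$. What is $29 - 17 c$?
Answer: $794$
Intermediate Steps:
$c = -45$ ($c = 2 - 47 = -45$)
$29 - 17 c = 29 - -765 = 29 + 765 = 794$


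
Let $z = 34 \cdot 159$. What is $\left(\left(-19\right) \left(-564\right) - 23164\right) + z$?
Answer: $-7042$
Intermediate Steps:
$z = 5406$
$\left(\left(-19\right) \left(-564\right) - 23164\right) + z = \left(\left(-19\right) \left(-564\right) - 23164\right) + 5406 = \left(10716 - 23164\right) + 5406 = -12448 + 5406 = -7042$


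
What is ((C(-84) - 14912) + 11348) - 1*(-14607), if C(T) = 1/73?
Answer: 806140/73 ≈ 11043.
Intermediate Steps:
C(T) = 1/73
((C(-84) - 14912) + 11348) - 1*(-14607) = ((1/73 - 14912) + 11348) - 1*(-14607) = (-1088575/73 + 11348) + 14607 = -260171/73 + 14607 = 806140/73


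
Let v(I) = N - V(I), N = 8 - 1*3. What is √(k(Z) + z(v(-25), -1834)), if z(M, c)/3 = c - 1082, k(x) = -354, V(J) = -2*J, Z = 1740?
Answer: I*√9102 ≈ 95.404*I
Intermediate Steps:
N = 5 (N = 8 - 3 = 5)
v(I) = 5 + 2*I (v(I) = 5 - (-2)*I = 5 + 2*I)
z(M, c) = -3246 + 3*c (z(M, c) = 3*(c - 1082) = 3*(-1082 + c) = -3246 + 3*c)
√(k(Z) + z(v(-25), -1834)) = √(-354 + (-3246 + 3*(-1834))) = √(-354 + (-3246 - 5502)) = √(-354 - 8748) = √(-9102) = I*√9102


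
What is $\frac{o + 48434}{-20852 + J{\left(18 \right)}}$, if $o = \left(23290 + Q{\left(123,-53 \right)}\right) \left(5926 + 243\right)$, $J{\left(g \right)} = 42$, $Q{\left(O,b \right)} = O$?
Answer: $- \frac{144483231}{20810} \approx -6943.0$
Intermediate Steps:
$o = 144434797$ ($o = \left(23290 + 123\right) \left(5926 + 243\right) = 23413 \cdot 6169 = 144434797$)
$\frac{o + 48434}{-20852 + J{\left(18 \right)}} = \frac{144434797 + 48434}{-20852 + 42} = \frac{144483231}{-20810} = 144483231 \left(- \frac{1}{20810}\right) = - \frac{144483231}{20810}$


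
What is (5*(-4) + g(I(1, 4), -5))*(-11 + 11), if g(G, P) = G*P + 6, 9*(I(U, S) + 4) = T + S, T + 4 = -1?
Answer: 0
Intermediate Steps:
T = -5 (T = -4 - 1 = -5)
I(U, S) = -41/9 + S/9 (I(U, S) = -4 + (-5 + S)/9 = -4 + (-5/9 + S/9) = -41/9 + S/9)
g(G, P) = 6 + G*P
(5*(-4) + g(I(1, 4), -5))*(-11 + 11) = (5*(-4) + (6 + (-41/9 + (⅑)*4)*(-5)))*(-11 + 11) = (-20 + (6 + (-41/9 + 4/9)*(-5)))*0 = (-20 + (6 - 37/9*(-5)))*0 = (-20 + (6 + 185/9))*0 = (-20 + 239/9)*0 = (59/9)*0 = 0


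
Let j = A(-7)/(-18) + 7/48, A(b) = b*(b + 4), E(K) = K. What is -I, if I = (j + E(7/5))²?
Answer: -8281/57600 ≈ -0.14377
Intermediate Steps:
A(b) = b*(4 + b)
j = -49/48 (j = -7*(4 - 7)/(-18) + 7/48 = -7*(-3)*(-1/18) + 7*(1/48) = 21*(-1/18) + 7/48 = -7/6 + 7/48 = -49/48 ≈ -1.0208)
I = 8281/57600 (I = (-49/48 + 7/5)² = (91/240)² = 8281/57600 ≈ 0.14377)
-I = -1*8281/57600 = -8281/57600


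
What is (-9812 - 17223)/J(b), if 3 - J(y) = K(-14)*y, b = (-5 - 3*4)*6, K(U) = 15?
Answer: -27035/1533 ≈ -17.635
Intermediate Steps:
b = -102 (b = (-5 - 12)*6 = -17*6 = -102)
J(y) = 3 - 15*y
(-9812 - 17223)/J(b) = (-9812 - 17223)/(3 - 15*(-102)) = -27035/(3 + 1530) = -27035/1533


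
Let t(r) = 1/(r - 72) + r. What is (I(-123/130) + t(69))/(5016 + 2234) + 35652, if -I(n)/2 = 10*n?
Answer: 5040303208/141375 ≈ 35652.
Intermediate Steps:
t(r) = r + 1/(-72 + r) (t(r) = 1/(-72 + r) + r = r + 1/(-72 + r))
I(n) = -20*n
(I(-123/130) + t(69))/(5016 + 2234) + 35652 = (-(-2460)/130 + (1 + 69² - 72*69)/(-72 + 69))/(5016 + 2234) + 35652 = (-(-2460)/130 + (1 + 4761 - 4968)/(-3))/7250 + 35652 = (-20*(-123/130) - ⅓*(-206))*(1/7250) + 35652 = (246/13 + 206/3)*(1/7250) + 35652 = (3416/39)*(1/7250) + 35652 = 1708/141375 + 35652 = 5040303208/141375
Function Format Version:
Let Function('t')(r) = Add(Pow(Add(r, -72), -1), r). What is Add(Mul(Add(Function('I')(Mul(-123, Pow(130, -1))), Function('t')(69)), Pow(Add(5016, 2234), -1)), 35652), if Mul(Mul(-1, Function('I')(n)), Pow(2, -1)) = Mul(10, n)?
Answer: Rational(5040303208, 141375) ≈ 35652.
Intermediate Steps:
Function('t')(r) = Add(r, Pow(Add(-72, r), -1)) (Function('t')(r) = Add(Pow(Add(-72, r), -1), r) = Add(r, Pow(Add(-72, r), -1)))
Function('I')(n) = Mul(-20, n) (Function('I')(n) = Mul(-2, Mul(10, n)) = Mul(-20, n))
Add(Mul(Add(Function('I')(Mul(-123, Pow(130, -1))), Function('t')(69)), Pow(Add(5016, 2234), -1)), 35652) = Add(Mul(Add(Mul(-20, Mul(-123, Pow(130, -1))), Mul(Pow(Add(-72, 69), -1), Add(1, Pow(69, 2), Mul(-72, 69)))), Pow(Add(5016, 2234), -1)), 35652) = Add(Mul(Add(Mul(-20, Mul(-123, Rational(1, 130))), Mul(Pow(-3, -1), Add(1, 4761, -4968))), Pow(7250, -1)), 35652) = Add(Mul(Add(Mul(-20, Rational(-123, 130)), Mul(Rational(-1, 3), -206)), Rational(1, 7250)), 35652) = Add(Mul(Add(Rational(246, 13), Rational(206, 3)), Rational(1, 7250)), 35652) = Add(Mul(Rational(3416, 39), Rational(1, 7250)), 35652) = Add(Rational(1708, 141375), 35652) = Rational(5040303208, 141375)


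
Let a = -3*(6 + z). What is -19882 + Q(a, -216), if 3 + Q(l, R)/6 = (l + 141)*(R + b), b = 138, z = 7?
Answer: -67636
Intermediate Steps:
a = -39 (a = -3*(6 + 7) = -3*13 = -39)
Q(l, R) = -18 + 6*(138 + R)*(141 + l) (Q(l, R) = -18 + 6*((l + 141)*(R + 138)) = -18 + 6*((141 + l)*(138 + R)) = -18 + 6*((138 + R)*(141 + l)) = -18 + 6*(138 + R)*(141 + l))
-19882 + Q(a, -216) = -19882 + (116730 + 828*(-39) + 846*(-216) + 6*(-216)*(-39)) = -19882 + (116730 - 32292 - 182736 + 50544) = -19882 - 47754 = -67636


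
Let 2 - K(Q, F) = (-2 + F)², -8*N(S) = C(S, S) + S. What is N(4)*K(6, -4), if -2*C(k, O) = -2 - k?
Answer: 119/4 ≈ 29.750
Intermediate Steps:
C(k, O) = 1 + k/2 (C(k, O) = -(-2 - k)/2 = 1 + k/2)
N(S) = -⅛ - 3*S/16 (N(S) = -((1 + S/2) + S)/8 = -(1 + 3*S/2)/8 = -⅛ - 3*S/16)
K(Q, F) = 2 - (-2 + F)²
N(4)*K(6, -4) = (-⅛ - 3/16*4)*(2 - (-2 - 4)²) = (-⅛ - ¾)*(2 - 1*(-6)²) = -7*(2 - 1*36)/8 = -7*(2 - 36)/8 = -7/8*(-34) = 119/4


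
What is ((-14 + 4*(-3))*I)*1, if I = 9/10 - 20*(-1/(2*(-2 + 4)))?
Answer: -767/5 ≈ -153.40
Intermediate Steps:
I = 59/10 (I = 9*(1/10) - 20/(2*(-2)) = 9/10 - 20/(-4) = 9/10 - 20*(-1/4) = 9/10 + 5 = 59/10 ≈ 5.9000)
((-14 + 4*(-3))*I)*1 = ((-14 + 4*(-3))*(59/10))*1 = ((-14 - 12)*(59/10))*1 = -26*59/10*1 = -767/5*1 = -767/5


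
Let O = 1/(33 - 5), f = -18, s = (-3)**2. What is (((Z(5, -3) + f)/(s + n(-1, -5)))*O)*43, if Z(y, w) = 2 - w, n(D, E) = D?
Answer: -559/224 ≈ -2.4955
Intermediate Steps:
s = 9
O = 1/28 ≈ 0.035714
(((Z(5, -3) + f)/(s + n(-1, -5)))*O)*43 = ((((2 - 1*(-3)) - 18)/(9 - 1))*(1/28))*43 = ((((2 + 3) - 18)/8)*(1/28))*43 = (((5 - 18)*(1/8))*(1/28))*43 = (-13*1/8*(1/28))*43 = -13/8*1/28*43 = -13/224*43 = -559/224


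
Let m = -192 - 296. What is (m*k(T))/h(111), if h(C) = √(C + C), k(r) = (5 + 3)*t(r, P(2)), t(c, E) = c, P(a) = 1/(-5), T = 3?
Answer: -1952*√222/37 ≈ -786.06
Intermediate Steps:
P(a) = -⅕ (P(a) = 1*(-⅕) = -⅕)
m = -488
k(r) = 8*r (k(r) = (5 + 3)*r = 8*r)
h(C) = √2*√C (h(C) = √(2*C) = √2*√C)
(m*k(T))/h(111) = (-3904*3)/((√2*√111)) = (-488*24)/(√222) = -1952*√222/37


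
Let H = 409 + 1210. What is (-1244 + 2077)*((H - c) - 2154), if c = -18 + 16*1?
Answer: -443989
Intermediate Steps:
H = 1619
c = -2 (c = -18 + 16 = -2)
(-1244 + 2077)*((H - c) - 2154) = (-1244 + 2077)*((1619 - 1*(-2)) - 2154) = 833*((1619 + 2) - 2154) = 833*(1621 - 2154) = 833*(-533) = -443989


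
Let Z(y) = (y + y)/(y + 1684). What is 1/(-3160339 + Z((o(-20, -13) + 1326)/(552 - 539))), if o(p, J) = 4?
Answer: -11611/36694694799 ≈ -3.1642e-7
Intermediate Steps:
Z(y) = 2*y/(1684 + y) (Z(y) = (2*y)/(1684 + y) = 2*y/(1684 + y))
1/(-3160339 + Z((o(-20, -13) + 1326)/(552 - 539))) = 1/(-3160339 + 2*((4 + 1326)/(552 - 539))/(1684 + (4 + 1326)/(552 - 539))) = 1/(-3160339 + 2*(1330/13)/(1684 + 1330/13)) = 1/(-3160339 + 2*(1330/13)/(23222/13)) = 1/(-3160339 + 2*(1330/13)*(13/23222)) = 1/(-3160339 + 1330/11611) = 1/(-36694694799/11611) = -11611/36694694799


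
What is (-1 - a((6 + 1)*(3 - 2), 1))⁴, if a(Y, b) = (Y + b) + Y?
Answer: 65536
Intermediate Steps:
a(Y, b) = b + 2*Y
(-1 - a((6 + 1)*(3 - 2), 1))⁴ = (-1 - (1 + 2*((6 + 1)*(3 - 2))))⁴ = (-1 - (1 + 2*(7*1)))⁴ = (-1 - (1 + 2*7))⁴ = (-1 - (1 + 14))⁴ = (-1 - 1*15)⁴ = (-1 - 15)⁴ = (-16)⁴ = 65536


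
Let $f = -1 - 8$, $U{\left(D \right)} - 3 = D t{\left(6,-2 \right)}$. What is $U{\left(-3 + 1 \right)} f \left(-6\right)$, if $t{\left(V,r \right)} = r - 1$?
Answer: $486$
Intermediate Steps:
$t{\left(V,r \right)} = -1 + r$
$U{\left(D \right)} = 3 - 3 D$ ($U{\left(D \right)} = 3 + D \left(-1 - 2\right) = 3 + D \left(-3\right) = 3 - 3 D$)
$f = -9$
$U{\left(-3 + 1 \right)} f \left(-6\right) = \left(3 - 3 \left(-3 + 1\right)\right) \left(-9\right) \left(-6\right) = \left(3 - -6\right) \left(-9\right) \left(-6\right) = \left(3 + 6\right) \left(-9\right) \left(-6\right) = 9 \left(-9\right) \left(-6\right) = \left(-81\right) \left(-6\right) = 486$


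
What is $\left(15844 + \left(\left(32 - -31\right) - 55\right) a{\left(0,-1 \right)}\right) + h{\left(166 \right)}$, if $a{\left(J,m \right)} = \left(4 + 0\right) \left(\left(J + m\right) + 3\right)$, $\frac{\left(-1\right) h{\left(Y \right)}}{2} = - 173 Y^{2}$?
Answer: $9550284$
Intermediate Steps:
$h{\left(Y \right)} = 346 Y^{2}$ ($h{\left(Y \right)} = - 2 \left(- 173 Y^{2}\right) = 346 Y^{2}$)
$a{\left(J,m \right)} = 12 + 4 J + 4 m$ ($a{\left(J,m \right)} = 4 \left(3 + J + m\right) = 12 + 4 J + 4 m$)
$\left(15844 + \left(\left(32 - -31\right) - 55\right) a{\left(0,-1 \right)}\right) + h{\left(166 \right)} = \left(15844 + \left(\left(32 - -31\right) - 55\right) \left(12 + 4 \cdot 0 + 4 \left(-1\right)\right)\right) + 346 \cdot 166^{2} = \left(15844 + \left(\left(32 + 31\right) - 55\right) \left(12 + 0 - 4\right)\right) + 346 \cdot 27556 = \left(15844 + \left(63 - 55\right) 8\right) + 9534376 = \left(15844 + 8 \cdot 8\right) + 9534376 = \left(15844 + 64\right) + 9534376 = 15908 + 9534376 = 9550284$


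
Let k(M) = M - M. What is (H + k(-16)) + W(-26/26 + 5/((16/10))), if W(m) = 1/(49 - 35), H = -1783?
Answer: -24961/14 ≈ -1782.9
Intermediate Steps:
k(M) = 0
W(m) = 1/14
(H + k(-16)) + W(-26/26 + 5/((16/10))) = (-1783 + 0) + 1/14 = -1783 + 1/14 = -24961/14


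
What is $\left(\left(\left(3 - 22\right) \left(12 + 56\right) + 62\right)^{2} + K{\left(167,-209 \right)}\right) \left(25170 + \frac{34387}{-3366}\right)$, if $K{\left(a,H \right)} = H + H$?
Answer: $\frac{64044411515753}{1683} \approx 3.8054 \cdot 10^{10}$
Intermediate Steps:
$K{\left(a,H \right)} = 2 H$
$\left(\left(\left(3 - 22\right) \left(12 + 56\right) + 62\right)^{2} + K{\left(167,-209 \right)}\right) \left(25170 + \frac{34387}{-3366}\right) = \left(\left(\left(3 - 22\right) \left(12 + 56\right) + 62\right)^{2} + 2 \left(-209\right)\right) \left(25170 + \frac{34387}{-3366}\right) = \left(\left(\left(-19\right) 68 + 62\right)^{2} - 418\right) \left(25170 + 34387 \left(- \frac{1}{3366}\right)\right) = \left(\left(-1292 + 62\right)^{2} - 418\right) \left(25170 - \frac{34387}{3366}\right) = \left(\left(-1230\right)^{2} - 418\right) \frac{84687833}{3366} = \left(1512900 - 418\right) \frac{84687833}{3366} = 1512482 \cdot \frac{84687833}{3366} = \frac{64044411515753}{1683}$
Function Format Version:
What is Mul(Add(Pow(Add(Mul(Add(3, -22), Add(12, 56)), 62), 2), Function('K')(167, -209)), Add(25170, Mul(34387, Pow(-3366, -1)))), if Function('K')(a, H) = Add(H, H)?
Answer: Rational(64044411515753, 1683) ≈ 3.8054e+10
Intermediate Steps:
Function('K')(a, H) = Mul(2, H)
Mul(Add(Pow(Add(Mul(Add(3, -22), Add(12, 56)), 62), 2), Function('K')(167, -209)), Add(25170, Mul(34387, Pow(-3366, -1)))) = Mul(Add(Pow(Add(Mul(Add(3, -22), Add(12, 56)), 62), 2), Mul(2, -209)), Add(25170, Mul(34387, Pow(-3366, -1)))) = Mul(Add(Pow(Add(Mul(-19, 68), 62), 2), -418), Add(25170, Mul(34387, Rational(-1, 3366)))) = Mul(Add(Pow(Add(-1292, 62), 2), -418), Add(25170, Rational(-34387, 3366))) = Mul(Add(Pow(-1230, 2), -418), Rational(84687833, 3366)) = Mul(Add(1512900, -418), Rational(84687833, 3366)) = Mul(1512482, Rational(84687833, 3366)) = Rational(64044411515753, 1683)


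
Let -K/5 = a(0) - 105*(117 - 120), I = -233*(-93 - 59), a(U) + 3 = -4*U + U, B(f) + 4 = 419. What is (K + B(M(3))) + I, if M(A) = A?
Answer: 34271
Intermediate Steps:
B(f) = 415 (B(f) = -4 + 419 = 415)
a(U) = -3 - 3*U (a(U) = -3 + (-4*U + U) = -3 - 3*U)
I = 35416 (I = -233*(-152) = 35416)
K = -1560 (K = -5*((-3 - 3*0) - 105*(117 - 120)) = -5*((-3 + 0) - 105*(-3)) = -5*(-3 + 315) = -5*312 = -1560)
(K + B(M(3))) + I = (-1560 + 415) + 35416 = -1145 + 35416 = 34271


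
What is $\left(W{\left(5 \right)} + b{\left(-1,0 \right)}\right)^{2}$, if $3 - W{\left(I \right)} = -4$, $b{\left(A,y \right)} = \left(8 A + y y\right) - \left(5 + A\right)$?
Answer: $25$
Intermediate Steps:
$b{\left(A,y \right)} = -5 + y^{2} + 7 A$ ($b{\left(A,y \right)} = \left(8 A + y^{2}\right) - \left(5 + A\right) = \left(y^{2} + 8 A\right) - \left(5 + A\right) = -5 + y^{2} + 7 A$)
$W{\left(I \right)} = 7$ ($W{\left(I \right)} = 3 - -4 = 3 + 4 = 7$)
$\left(W{\left(5 \right)} + b{\left(-1,0 \right)}\right)^{2} = \left(7 + \left(-5 + 0^{2} + 7 \left(-1\right)\right)\right)^{2} = \left(7 - 12\right)^{2} = \left(-5\right)^{2} = 25$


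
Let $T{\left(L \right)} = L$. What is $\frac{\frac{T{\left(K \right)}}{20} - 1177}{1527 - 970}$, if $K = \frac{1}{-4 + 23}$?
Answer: $- \frac{447259}{211660} \approx -2.1131$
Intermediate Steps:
$K = \frac{1}{19} \approx 0.052632$
$\frac{\frac{T{\left(K \right)}}{20} - 1177}{1527 - 970} = \frac{\frac{1}{19 \cdot 20} - 1177}{1527 - 970} = \frac{\frac{1}{19} \cdot \frac{1}{20} - 1177}{557} = \frac{\frac{1}{380} - 1177}{557} = \frac{1}{557} \left(- \frac{447259}{380}\right) = - \frac{447259}{211660}$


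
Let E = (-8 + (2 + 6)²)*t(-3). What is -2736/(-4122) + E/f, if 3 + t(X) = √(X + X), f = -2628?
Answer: 36494/50151 - 14*I*√6/657 ≈ 0.72768 - 0.052196*I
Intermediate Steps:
t(X) = -3 + √2*√X (t(X) = -3 + √(X + X) = -3 + √(2*X) = -3 + √2*√X)
E = -168 + 56*I*√6 (E = (-8 + (2 + 6)²)*(-3 + √2*√(-3)) = (-8 + 8²)*(-3 + √2*(I*√3)) = (-8 + 64)*(-3 + I*√6) = 56*(-3 + I*√6) = -168 + 56*I*√6 ≈ -168.0 + 137.17*I)
-2736/(-4122) + E/f = -2736/(-4122) + (-168 + 56*I*√6)/(-2628) = -2736*(-1/4122) + (-168 + 56*I*√6)*(-1/2628) = 152/229 + (14/219 - 14*I*√6/657) = 36494/50151 - 14*I*√6/657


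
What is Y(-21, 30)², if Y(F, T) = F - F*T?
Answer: 370881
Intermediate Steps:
Y(F, T) = F - F*T
Y(-21, 30)² = (-21*(1 - 1*30))² = (-21*(1 - 30))² = (-21*(-29))² = 609² = 370881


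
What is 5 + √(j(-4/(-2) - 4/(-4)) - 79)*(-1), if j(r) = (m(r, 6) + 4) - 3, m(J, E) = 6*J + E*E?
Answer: 5 - 2*I*√6 ≈ 5.0 - 4.899*I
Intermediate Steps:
m(J, E) = E² + 6*J (m(J, E) = 6*J + E² = E² + 6*J)
j(r) = 37 + 6*r (j(r) = ((6² + 6*r) + 4) - 3 = ((36 + 6*r) + 4) - 3 = (40 + 6*r) - 3 = 37 + 6*r)
5 + √(j(-4/(-2) - 4/(-4)) - 79)*(-1) = 5 + √((37 + 6*(-4/(-2) - 4/(-4))) - 79)*(-1) = 5 + √((37 + 6*(-4*(-½) - 4*(-¼))) - 79)*(-1) = 5 + √((37 + 6*(2 + 1)) - 79)*(-1) = 5 + √((37 + 6*3) - 79)*(-1) = 5 + √((37 + 18) - 79)*(-1) = 5 + √(55 - 79)*(-1) = 5 + √(-24)*(-1) = 5 + (2*I*√6)*(-1) = 5 - 2*I*√6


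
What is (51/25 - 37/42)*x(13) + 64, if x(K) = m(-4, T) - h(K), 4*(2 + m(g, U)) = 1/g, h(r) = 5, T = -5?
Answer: 937679/16800 ≈ 55.814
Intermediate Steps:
m(g, U) = -2 + 1/(4*g)
x(K) = -113/16 (x(K) = (-2 + (1/4)/(-4)) - 1*5 = (-2 + (1/4)*(-1/4)) - 5 = (-2 - 1/16) - 5 = -33/16 - 5 = -113/16)
(51/25 - 37/42)*x(13) + 64 = (51/25 - 37/42)*(-113/16) + 64 = (1217/1050)*(-113/16) + 64 = -137521/16800 + 64 = 937679/16800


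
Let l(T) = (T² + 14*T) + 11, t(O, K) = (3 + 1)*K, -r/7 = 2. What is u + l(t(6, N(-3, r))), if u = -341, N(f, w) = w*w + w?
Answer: 539846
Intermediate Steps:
r = -14 (r = -7*2 = -14)
N(f, w) = w + w² (N(f, w) = w² + w = w + w²)
t(O, K) = 4*K
l(T) = 11 + T² + 14*T
u + l(t(6, N(-3, r))) = -341 + (11 + (4*(-14*(1 - 14)))² + 14*(4*(-14*(1 - 14)))) = -341 + (11 + (4*(-14*(-13)))² + 14*(4*(-14*(-13)))) = -341 + (11 + (4*182)² + 14*(4*182)) = -341 + (11 + 728² + 14*728) = -341 + (11 + 529984 + 10192) = -341 + 540187 = 539846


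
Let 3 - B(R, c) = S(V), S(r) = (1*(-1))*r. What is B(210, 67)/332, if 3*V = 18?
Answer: 9/332 ≈ 0.027108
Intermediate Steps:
V = 6 (V = (⅓)*18 = 6)
S(r) = -r
B(R, c) = 9 (B(R, c) = 3 - (-1)*6 = 3 - 1*(-6) = 3 + 6 = 9)
B(210, 67)/332 = 9/332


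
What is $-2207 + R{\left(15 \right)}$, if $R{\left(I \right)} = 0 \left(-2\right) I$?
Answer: $-2207$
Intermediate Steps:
$R{\left(I \right)} = 0$ ($R{\left(I \right)} = 0 I = 0$)
$-2207 + R{\left(15 \right)} = -2207 + 0 = -2207$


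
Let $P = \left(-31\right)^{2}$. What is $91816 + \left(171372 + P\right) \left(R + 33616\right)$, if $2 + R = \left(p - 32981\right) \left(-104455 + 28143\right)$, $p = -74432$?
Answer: $1412602308110326$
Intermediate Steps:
$R = 8196900854$ ($R = -2 + \left(-74432 - 32981\right) \left(-104455 + 28143\right) = -2 - -8196900856 = -2 + 8196900856 = 8196900854$)
$P = 961$
$91816 + \left(171372 + P\right) \left(R + 33616\right) = 91816 + \left(171372 + 961\right) \left(8196900854 + 33616\right) = 91816 + 172333 \cdot 8196934470 = 91816 + 1412602308018510 = 1412602308110326$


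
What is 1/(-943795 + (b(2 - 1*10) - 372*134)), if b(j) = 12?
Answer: -1/993631 ≈ -1.0064e-6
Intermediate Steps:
1/(-943795 + (b(2 - 1*10) - 372*134)) = 1/(-943795 + (12 - 372*134)) = 1/(-943795 + (12 - 49848)) = 1/(-943795 - 49836) = 1/(-993631) = -1/993631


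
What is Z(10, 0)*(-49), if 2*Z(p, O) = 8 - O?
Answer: -196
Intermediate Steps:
Z(p, O) = 4 - O/2 (Z(p, O) = (8 - O)/2 = 4 - O/2)
Z(10, 0)*(-49) = (4 - ½*0)*(-49) = (4 + 0)*(-49) = 4*(-49) = -196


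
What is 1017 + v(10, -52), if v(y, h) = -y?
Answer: 1007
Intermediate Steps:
1017 + v(10, -52) = 1017 - 1*10 = 1017 - 10 = 1007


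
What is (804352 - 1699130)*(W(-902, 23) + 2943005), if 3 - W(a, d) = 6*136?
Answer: -2632608673376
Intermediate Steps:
W(a, d) = -813 (W(a, d) = 3 - 6*136 = 3 - 1*816 = 3 - 816 = -813)
(804352 - 1699130)*(W(-902, 23) + 2943005) = (804352 - 1699130)*(-813 + 2943005) = -894778*2942192 = -2632608673376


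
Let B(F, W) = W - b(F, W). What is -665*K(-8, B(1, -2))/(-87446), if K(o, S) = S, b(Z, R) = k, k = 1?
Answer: -1995/87446 ≈ -0.022814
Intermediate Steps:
b(Z, R) = 1
B(F, W) = -1 + W (B(F, W) = W - 1*1 = W - 1 = -1 + W)
-665*K(-8, B(1, -2))/(-87446) = -665*(-1 - 2)/(-87446) = -665*(-3)*(-1/87446) = 1995*(-1/87446) = -1995/87446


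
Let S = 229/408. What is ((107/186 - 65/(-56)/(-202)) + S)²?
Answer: 408989345545225/319847184969984 ≈ 1.2787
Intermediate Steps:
S = 229/408 (S = 229*(1/408) = 229/408 ≈ 0.56127)
((107/186 - 65/(-56)/(-202)) + S)² = ((107/186 - 65/(-56)/(-202)) + 229/408)² = ((107*(1/186) - 65*(-1/56)*(-1/202)) + 229/408)² = ((107/186 + (65/56)*(-1/202)) + 229/408)² = ((107/186 - 65/11312) + 229/408)² = (599147/1052016 + 229/408)² = (20223485/17884272)² = 408989345545225/319847184969984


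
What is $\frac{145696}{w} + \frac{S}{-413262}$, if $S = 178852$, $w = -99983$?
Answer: $- \frac{39046389934}{20659587273} \approx -1.89$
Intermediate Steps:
$\frac{145696}{w} + \frac{S}{-413262} = \frac{145696}{-99983} + \frac{178852}{-413262} = 145696 \left(- \frac{1}{99983}\right) + 178852 \left(- \frac{1}{413262}\right) = - \frac{145696}{99983} - \frac{89426}{206631} = - \frac{39046389934}{20659587273}$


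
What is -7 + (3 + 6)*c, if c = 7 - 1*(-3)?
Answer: 83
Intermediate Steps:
c = 10 (c = 7 + 3 = 10)
-7 + (3 + 6)*c = -7 + (3 + 6)*10 = -7 + 9*10 = -7 + 90 = 83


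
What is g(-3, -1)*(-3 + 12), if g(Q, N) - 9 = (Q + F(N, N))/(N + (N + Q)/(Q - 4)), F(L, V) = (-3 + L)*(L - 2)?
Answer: -108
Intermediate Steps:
F(L, V) = (-3 + L)*(-2 + L)
g(Q, N) = 9 + (6 + Q + N² - 5*N)/(N + (N + Q)/(-4 + Q)) (g(Q, N) = 9 + (Q + (6 + N² - 5*N))/(N + (N + Q)/(Q - 4)) = 9 + (6 + Q + N² - 5*N)/(N + (N + Q)/(-4 + Q)))
g(-3, -1)*(-3 + 12) = ((-24 + (-3)² - 7*(-1) - 4*(-1)² + 11*(-3) - 3*(-1)² + 4*(-1)*(-3))/(-3 - 3*(-1) - 1*(-3)))*(-3 + 12) = ((-24 + 9 + 7 - 4*1 - 33 - 3*1 + 12)/(-3 + 3 + 3))*9 = ((-24 + 9 + 7 - 4 - 33 - 3 + 12)/3)*9 = ((⅓)*(-36))*9 = -12*9 = -108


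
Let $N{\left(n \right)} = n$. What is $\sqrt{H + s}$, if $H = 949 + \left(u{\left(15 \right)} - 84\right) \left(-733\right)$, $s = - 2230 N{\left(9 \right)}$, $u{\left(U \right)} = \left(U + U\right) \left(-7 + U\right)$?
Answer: $i \sqrt{133469} \approx 365.33 i$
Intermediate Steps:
$u{\left(U \right)} = 2 U \left(-7 + U\right)$
$s = -20070$ ($s = \left(-2230\right) 9 = -20070$)
$H = -113399$ ($H = 949 + \left(2 \cdot 15 \left(-7 + 15\right) - 84\right) \left(-733\right) = 949 + \left(2 \cdot 15 \cdot 8 - 84\right) \left(-733\right) = 949 + \left(240 - 84\right) \left(-733\right) = 949 + 156 \left(-733\right) = 949 - 114348 = -113399$)
$\sqrt{H + s} = \sqrt{-113399 - 20070} = \sqrt{-133469} = i \sqrt{133469}$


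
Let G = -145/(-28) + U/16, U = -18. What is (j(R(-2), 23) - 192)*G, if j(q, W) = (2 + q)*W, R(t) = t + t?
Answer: -3859/4 ≈ -964.75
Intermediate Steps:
R(t) = 2*t
j(q, W) = W*(2 + q)
G = 227/56 (G = -145/(-28) - 18/16 = -145*(-1/28) - 18*1/16 = 145/28 - 9/8 = 227/56 ≈ 4.0536)
(j(R(-2), 23) - 192)*G = (23*(2 + 2*(-2)) - 192)*(227/56) = (23*(2 - 4) - 192)*(227/56) = (23*(-2) - 192)*(227/56) = (-46 - 192)*(227/56) = -238*227/56 = -3859/4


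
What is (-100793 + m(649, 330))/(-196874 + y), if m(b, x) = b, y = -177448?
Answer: 50072/187161 ≈ 0.26753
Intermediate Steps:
(-100793 + m(649, 330))/(-196874 + y) = (-100793 + 649)/(-196874 - 177448) = -100144/(-374322) = -100144*(-1/374322) = 50072/187161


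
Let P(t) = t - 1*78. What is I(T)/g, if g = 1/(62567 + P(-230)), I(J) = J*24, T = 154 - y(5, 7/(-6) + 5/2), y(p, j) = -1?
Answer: 231603480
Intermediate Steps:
T = 155 (T = 154 - 1*(-1) = 154 + 1 = 155)
I(J) = 24*J
P(t) = -78 + t (P(t) = t - 78 = -78 + t)
g = 1/62259 (g = 1/(62567 + (-78 - 230)) = 1/(62567 - 308) = 1/62259 ≈ 1.6062e-5)
I(T)/g = (24*155)/(1/62259) = 3720*62259 = 231603480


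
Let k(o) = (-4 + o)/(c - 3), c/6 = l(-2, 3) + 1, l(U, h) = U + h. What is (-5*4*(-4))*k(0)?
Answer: -320/9 ≈ -35.556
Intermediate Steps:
c = 12 (c = 6*((-2 + 3) + 1) = 6*(1 + 1) = 6*2 = 12)
k(o) = -4/9 + o/9 (k(o) = (-4 + o)/(12 - 3) = (-4 + o)/9 = (-4 + o)*(⅑) = -4/9 + o/9)
(-5*4*(-4))*k(0) = (-5*4*(-4))*(-4/9 + (⅑)*0) = (-20*(-4))*(-4/9 + 0) = 80*(-4/9) = -320/9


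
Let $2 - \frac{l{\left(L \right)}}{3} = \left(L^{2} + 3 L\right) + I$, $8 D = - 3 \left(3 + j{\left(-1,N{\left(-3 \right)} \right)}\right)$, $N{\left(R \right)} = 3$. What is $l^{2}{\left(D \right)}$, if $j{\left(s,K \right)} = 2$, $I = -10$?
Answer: $\frac{7338681}{4096} \approx 1791.7$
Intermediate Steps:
$D = - \frac{15}{8}$ ($D = \frac{\left(-3\right) \left(3 + 2\right)}{8} = \frac{\left(-3\right) 5}{8} = \frac{1}{8} \left(-15\right) = - \frac{15}{8} \approx -1.875$)
$l{\left(L \right)} = 36 - 9 L - 3 L^{2}$ ($l{\left(L \right)} = 6 - 3 \left(\left(L^{2} + 3 L\right) - 10\right) = 6 - 3 \left(-10 + L^{2} + 3 L\right) = 6 - \left(-30 + 3 L^{2} + 9 L\right) = 36 - 9 L - 3 L^{2}$)
$l^{2}{\left(D \right)} = \left(36 - - \frac{135}{8} - 3 \left(- \frac{15}{8}\right)^{2}\right)^{2} = \left(36 + \frac{135}{8} - \frac{675}{64}\right)^{2} = \left(\frac{2709}{64}\right)^{2} = \frac{7338681}{4096}$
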